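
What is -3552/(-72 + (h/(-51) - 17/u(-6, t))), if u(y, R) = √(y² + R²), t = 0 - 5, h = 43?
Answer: 10262940120/210280759 - 39264696*√61/210280759 ≈ 47.348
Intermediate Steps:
t = -5
u(y, R) = √(R² + y²)
-3552/(-72 + (h/(-51) - 17/u(-6, t))) = -3552/(-72 + (43/(-51) - 17/√((-5)² + (-6)²))) = -3552/(-72 + (43*(-1/51) - 17/√(25 + 36))) = -3552/(-72 + (-43/51 - 17*√61/61)) = -3552/(-3715/51 - 17*√61/61)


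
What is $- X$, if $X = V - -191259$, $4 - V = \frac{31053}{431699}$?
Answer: $- \frac{82568014784}{431699} \approx -1.9126 \cdot 10^{5}$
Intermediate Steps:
$V = \frac{1695743}{431699}$ ($V = 4 - \frac{31053}{431699} = \frac{1695743}{431699} \approx 3.9281$)
$X = \frac{82568014784}{431699}$ ($X = \frac{1695743}{431699} - -191259 = \frac{1695743}{431699} + 191259 = \frac{82568014784}{431699} \approx 1.9126 \cdot 10^{5}$)
$- X = \left(-1\right) \frac{82568014784}{431699} = - \frac{82568014784}{431699}$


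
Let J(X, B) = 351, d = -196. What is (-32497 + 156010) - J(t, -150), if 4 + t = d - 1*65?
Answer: 123162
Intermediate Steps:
t = -265 (t = -4 + (-196 - 1*65) = -4 + (-196 - 65) = -4 - 261 = -265)
(-32497 + 156010) - J(t, -150) = (-32497 + 156010) - 1*351 = 123513 - 351 = 123162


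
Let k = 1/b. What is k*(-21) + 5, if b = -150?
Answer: 257/50 ≈ 5.1400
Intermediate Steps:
k = -1/150 (k = 1/(-150) = -1/150 ≈ -0.0066667)
k*(-21) + 5 = -1/150*(-21) + 5 = 7/50 + 5 = 257/50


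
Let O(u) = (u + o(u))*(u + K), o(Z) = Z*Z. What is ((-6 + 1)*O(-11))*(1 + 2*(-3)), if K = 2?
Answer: -24750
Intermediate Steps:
o(Z) = Z²
O(u) = (2 + u)*(u + u²) (O(u) = (u + u²)*(u + 2) = (u + u²)*(2 + u) = (2 + u)*(u + u²))
((-6 + 1)*O(-11))*(1 + 2*(-3)) = ((-6 + 1)*(-11*(2 + (-11)² + 3*(-11))))*(1 + 2*(-3)) = (-(-55)*(2 + 121 - 33))*(1 - 6) = -(-55)*90*(-5) = -5*(-990)*(-5) = 4950*(-5) = -24750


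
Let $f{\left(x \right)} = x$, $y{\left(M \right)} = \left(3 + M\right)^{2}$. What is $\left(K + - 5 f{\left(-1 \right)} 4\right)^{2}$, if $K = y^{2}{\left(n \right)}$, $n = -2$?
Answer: $441$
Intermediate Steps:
$K = 1$ ($K = \left(\left(3 - 2\right)^{2}\right)^{2} = \left(1^{2}\right)^{2} = 1^{2} = 1$)
$\left(K + - 5 f{\left(-1 \right)} 4\right)^{2} = \left(1 + \left(-5\right) \left(-1\right) 4\right)^{2} = \left(1 + 5 \cdot 4\right)^{2} = \left(1 + 20\right)^{2} = 21^{2} = 441$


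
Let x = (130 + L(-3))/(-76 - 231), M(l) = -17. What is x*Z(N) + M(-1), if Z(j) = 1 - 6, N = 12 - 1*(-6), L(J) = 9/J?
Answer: -4584/307 ≈ -14.932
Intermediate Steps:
N = 18 (N = 12 + 6 = 18)
x = -127/307 (x = (130 + 9/(-3))/(-76 - 231) = (130 + 9*(-⅓))/(-307) = (130 - 3)*(-1/307) = 127*(-1/307) = -127/307 ≈ -0.41368)
Z(j) = -5
x*Z(N) + M(-1) = -127/307*(-5) - 17 = 635/307 - 17 = -4584/307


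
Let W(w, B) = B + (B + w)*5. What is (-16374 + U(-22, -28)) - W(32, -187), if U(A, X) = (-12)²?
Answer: -15268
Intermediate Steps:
U(A, X) = 144
W(w, B) = 5*w + 6*B (W(w, B) = B + (5*B + 5*w) = 5*w + 6*B)
(-16374 + U(-22, -28)) - W(32, -187) = (-16374 + 144) - (5*32 + 6*(-187)) = -16230 - (160 - 1122) = -16230 - 1*(-962) = -16230 + 962 = -15268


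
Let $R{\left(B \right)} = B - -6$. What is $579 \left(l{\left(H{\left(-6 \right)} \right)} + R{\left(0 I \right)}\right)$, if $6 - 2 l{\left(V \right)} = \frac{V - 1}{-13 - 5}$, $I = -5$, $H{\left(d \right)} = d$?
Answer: $\frac{61181}{12} \approx 5098.4$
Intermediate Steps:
$l{\left(V \right)} = \frac{107}{36} + \frac{V}{36}$ ($l{\left(V \right)} = 3 - \frac{\left(V - 1\right) \frac{1}{-13 - 5}}{2} = 3 - \frac{\left(-1 + V\right) \frac{1}{-18}}{2} = 3 - \frac{\left(-1 + V\right) \left(- \frac{1}{18}\right)}{2} = 3 - \frac{\frac{1}{18} - \frac{V}{18}}{2} = 3 + \left(- \frac{1}{36} + \frac{V}{36}\right) = \frac{107}{36} + \frac{V}{36}$)
$R{\left(B \right)} = 6 + B$ ($R{\left(B \right)} = B + 6 = 6 + B$)
$579 \left(l{\left(H{\left(-6 \right)} \right)} + R{\left(0 I \right)}\right) = 579 \left(\left(\frac{107}{36} + \frac{1}{36} \left(-6\right)\right) + \left(6 + 0 \left(-5\right)\right)\right) = 579 \left(\left(\frac{107}{36} - \frac{1}{6}\right) + \left(6 + 0\right)\right) = 579 \left(\frac{101}{36} + 6\right) = 579 \cdot \frac{317}{36} = \frac{61181}{12}$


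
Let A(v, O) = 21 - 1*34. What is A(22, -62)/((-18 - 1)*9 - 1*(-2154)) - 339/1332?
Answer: -25539/97828 ≈ -0.26106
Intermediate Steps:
A(v, O) = -13 (A(v, O) = 21 - 34 = -13)
A(22, -62)/((-18 - 1)*9 - 1*(-2154)) - 339/1332 = -13/((-18 - 1)*9 - 1*(-2154)) - 339/1332 = -13/(-19*9 + 2154) - 339*1/1332 = -13/(-171 + 2154) - 113/444 = -13/1983 - 113/444 = -25539/97828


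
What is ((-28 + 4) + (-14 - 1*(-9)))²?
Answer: 841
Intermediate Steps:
((-28 + 4) + (-14 - 1*(-9)))² = (-24 + (-14 + 9))² = (-24 - 5)² = (-29)² = 841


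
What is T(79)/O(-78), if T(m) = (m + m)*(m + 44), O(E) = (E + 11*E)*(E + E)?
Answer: 3239/24336 ≈ 0.13310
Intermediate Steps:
O(E) = 24*E² (O(E) = (12*E)*(2*E) = 24*E²)
T(m) = 2*m*(44 + m) (T(m) = (2*m)*(44 + m) = 2*m*(44 + m))
T(79)/O(-78) = (2*79*(44 + 79))/((24*(-78)²)) = (2*79*123)/((24*6084)) = 19434/146016 = 19434*(1/146016) = 3239/24336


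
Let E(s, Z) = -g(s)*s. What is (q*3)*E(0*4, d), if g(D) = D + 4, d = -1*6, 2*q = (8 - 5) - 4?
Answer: 0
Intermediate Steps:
q = -½ (q = ((8 - 5) - 4)/2 = (3 - 4)/2 = (½)*(-1) = -½ ≈ -0.50000)
d = -6
g(D) = 4 + D
E(s, Z) = -s*(4 + s) (E(s, Z) = -(4 + s)*s = -s*(4 + s))
(q*3)*E(0*4, d) = (-½*3)*(-0*4*(4 + 0*4)) = -(-3)*0*(4 + 0)/2 = -(-3)*0*4/2 = -3/2*0 = 0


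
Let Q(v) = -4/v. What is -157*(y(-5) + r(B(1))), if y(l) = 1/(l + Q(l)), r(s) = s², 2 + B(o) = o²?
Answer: -2512/21 ≈ -119.62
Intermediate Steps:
B(o) = -2 + o²
y(l) = 1/(l - 4/l)
-157*(y(-5) + r(B(1))) = -157*(-5/(-4 + (-5)²) + (-2 + 1²)²) = -157*(-5/(-4 + 25) + (-2 + 1)²) = -157*(-5/21 + (-1)²) = -157*(-5*1/21 + 1) = -157*(-5/21 + 1) = -157*16/21 = -2512/21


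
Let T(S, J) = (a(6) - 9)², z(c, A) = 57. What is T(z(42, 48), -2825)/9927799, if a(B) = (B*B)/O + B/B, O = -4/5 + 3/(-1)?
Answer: 110224/3583935439 ≈ 3.0755e-5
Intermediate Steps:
O = -19/5 (O = -4*⅕ + 3*(-1) = -⅘ - 3 = -19/5 ≈ -3.8000)
a(B) = 1 - 5*B²/19 (a(B) = (B*B)/(-19/5) + B/B = B²*(-5/19) + 1 = -5*B²/19 + 1 = 1 - 5*B²/19)
T(S, J) = 110224/361 (T(S, J) = ((1 - 5/19*6²) - 9)² = ((1 - 5/19*36) - 9)² = ((1 - 180/19) - 9)² = (-161/19 - 9)² = (-332/19)² = 110224/361)
T(z(42, 48), -2825)/9927799 = (110224/361)/9927799 = (110224/361)*(1/9927799) = 110224/3583935439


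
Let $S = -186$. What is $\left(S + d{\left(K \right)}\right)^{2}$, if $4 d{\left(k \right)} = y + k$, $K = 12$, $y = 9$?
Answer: $\frac{522729}{16} \approx 32671.0$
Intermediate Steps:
$d{\left(k \right)} = \frac{9}{4} + \frac{k}{4}$ ($d{\left(k \right)} = \frac{9 + k}{4} = \frac{9}{4} + \frac{k}{4}$)
$\left(S + d{\left(K \right)}\right)^{2} = \left(-186 + \left(\frac{9}{4} + \frac{1}{4} \cdot 12\right)\right)^{2} = \left(-186 + \left(\frac{9}{4} + 3\right)\right)^{2} = \left(-186 + \frac{21}{4}\right)^{2} = \left(- \frac{723}{4}\right)^{2} = \frac{522729}{16}$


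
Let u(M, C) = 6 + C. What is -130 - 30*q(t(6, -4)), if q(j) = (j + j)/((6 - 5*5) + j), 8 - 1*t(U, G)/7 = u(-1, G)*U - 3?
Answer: -1900/13 ≈ -146.15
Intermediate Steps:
t(U, G) = 77 - 7*U*(6 + G) (t(U, G) = 56 - 7*((6 + G)*U - 3) = 56 - 7*(U*(6 + G) - 3) = 56 - 7*(-3 + U*(6 + G)) = 56 + (21 - 7*U*(6 + G)) = 77 - 7*U*(6 + G))
q(j) = 2*j/(-19 + j) (q(j) = (2*j)/((6 - 25) + j) = (2*j)/(-19 + j) = 2*j/(-19 + j))
-130 - 30*q(t(6, -4)) = -130 - 60*(77 - 7*6*(6 - 4))/(-19 + (77 - 7*6*(6 - 4))) = -130 - 60*(77 - 7*6*2)/(-19 + (77 - 7*6*2)) = -130 - 60*(77 - 84)/(-19 + (77 - 84)) = -130 - 60*(-7)/(-19 - 7) = -130 - 60*(-7)/(-26) = -130 - 60*(-7)*(-1)/26 = -130 - 30*7/13 = -130 - 210/13 = -1900/13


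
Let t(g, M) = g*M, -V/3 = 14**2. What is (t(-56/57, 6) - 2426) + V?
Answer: -57378/19 ≈ -3019.9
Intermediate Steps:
V = -588 (V = -3*14**2 = -3*196 = -588)
t(g, M) = M*g
(t(-56/57, 6) - 2426) + V = (6*(-56/57) - 2426) - 588 = (-112/19 - 2426) - 588 = -46206/19 - 588 = -57378/19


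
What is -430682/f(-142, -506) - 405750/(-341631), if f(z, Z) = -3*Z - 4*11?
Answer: -24422707807/83927349 ≈ -291.00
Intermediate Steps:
f(z, Z) = -44 - 3*Z (f(z, Z) = -3*Z - 44 = -44 - 3*Z)
-430682/f(-142, -506) - 405750/(-341631) = -430682/(-44 - 3*(-506)) - 405750/(-341631) = -430682/(-44 + 1518) - 405750*(-1/341631) = -430682/1474 + 135250/113877 = -430682*1/1474 + 135250/113877 = -215341/737 + 135250/113877 = -24422707807/83927349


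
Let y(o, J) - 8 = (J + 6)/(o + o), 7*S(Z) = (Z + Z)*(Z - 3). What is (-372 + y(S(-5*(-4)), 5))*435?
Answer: -43061781/272 ≈ -1.5832e+5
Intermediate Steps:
S(Z) = 2*Z*(-3 + Z)/7 (S(Z) = ((Z + Z)*(Z - 3))/7 = ((2*Z)*(-3 + Z))/7 = (2*Z*(-3 + Z))/7 = 2*Z*(-3 + Z)/7)
y(o, J) = 8 + (6 + J)/(2*o) (y(o, J) = 8 + (J + 6)/(o + o) = 8 + (6 + J)/((2*o)) = 8 + (6 + J)*(1/(2*o)) = 8 + (6 + J)/(2*o))
(-372 + y(S(-5*(-4)), 5))*435 = (-372 + (6 + 5 + 16*(2*(-5*(-4))*(-3 - 5*(-4))/7))/(2*((2*(-5*(-4))*(-3 - 5*(-4))/7))))*435 = (-372 + (6 + 5 + 16*((2/7)*20*(-3 + 20)))/(2*(((2/7)*20*(-3 + 20)))))*435 = (-372 + (6 + 5 + 16*((2/7)*20*17))/(2*(((2/7)*20*17))))*435 = (-372 + (6 + 5 + 16*(680/7))/(2*(680/7)))*435 = (-372 + (½)*(7/680)*(6 + 5 + 10880/7))*435 = (-372 + (½)*(7/680)*(10957/7))*435 = (-372 + 10957/1360)*435 = -494963/1360*435 = -43061781/272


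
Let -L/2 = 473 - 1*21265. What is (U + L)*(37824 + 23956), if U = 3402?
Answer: 2779235080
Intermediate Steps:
L = 41584 (L = -2*(473 - 1*21265) = -2*(473 - 21265) = -2*(-20792) = 41584)
(U + L)*(37824 + 23956) = (3402 + 41584)*(37824 + 23956) = 44986*61780 = 2779235080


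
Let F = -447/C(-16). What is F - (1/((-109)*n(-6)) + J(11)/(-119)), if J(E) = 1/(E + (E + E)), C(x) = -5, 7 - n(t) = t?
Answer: 2487384593/27822795 ≈ 89.401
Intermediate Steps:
n(t) = 7 - t
J(E) = 1/(3*E) (J(E) = 1/(E + 2*E) = 1/(3*E))
F = 447/5 (F = -447/(-5) = -447*(-1/5) = 447/5 ≈ 89.400)
F - (1/((-109)*n(-6)) + J(11)/(-119)) = 447/5 - (1/((-109)*(7 - 1*(-6))) + ((1/3)/11)/(-119)) = 447/5 - (-1/(109*(7 + 6)) + ((1/3)*(1/11))*(-1/119)) = 447/5 - (-1/109/13 + (1/33)*(-1/119)) = 447/5 - (-1/109*1/13 - 1/3927) = 447/5 - (-1/1417 - 1/3927) = 447/5 - 1*(-5344/5564559) = 447/5 + 5344/5564559 = 2487384593/27822795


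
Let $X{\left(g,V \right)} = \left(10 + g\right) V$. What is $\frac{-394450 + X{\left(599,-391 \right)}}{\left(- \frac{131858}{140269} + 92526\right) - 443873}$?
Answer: $\frac{88729821061}{49283224201} \approx 1.8004$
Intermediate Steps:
$X{\left(g,V \right)} = V \left(10 + g\right)$
$\frac{-394450 + X{\left(599,-391 \right)}}{\left(- \frac{131858}{140269} + 92526\right) - 443873} = \frac{-394450 - 391 \left(10 + 599\right)}{\left(- \frac{131858}{140269} + 92526\right) - 443873} = \frac{-394450 - 238119}{\left(\left(-131858\right) \frac{1}{140269} + 92526\right) - 443873} = \frac{-394450 - 238119}{\left(- \frac{131858}{140269} + 92526\right) - 443873} = - \frac{632569}{\frac{12978397636}{140269} - 443873} = - \frac{632569}{- \frac{49283224201}{140269}} = \left(-632569\right) \left(- \frac{140269}{49283224201}\right) = \frac{88729821061}{49283224201}$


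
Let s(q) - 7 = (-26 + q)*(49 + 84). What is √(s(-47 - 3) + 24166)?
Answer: √14065 ≈ 118.60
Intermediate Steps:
s(q) = -3451 + 133*q (s(q) = 7 + (-26 + q)*(49 + 84) = 7 + (-26 + q)*133 = 7 + (-3458 + 133*q) = -3451 + 133*q)
√(s(-47 - 3) + 24166) = √((-3451 + 133*(-47 - 3)) + 24166) = √((-3451 + 133*(-50)) + 24166) = √((-3451 - 6650) + 24166) = √(-10101 + 24166) = √14065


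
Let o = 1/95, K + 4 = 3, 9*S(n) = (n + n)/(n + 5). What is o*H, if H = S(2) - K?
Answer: 67/5985 ≈ 0.011195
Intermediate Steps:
S(n) = 2*n/(9*(5 + n)) (S(n) = ((n + n)/(n + 5))/9 = ((2*n)/(5 + n))/9 = (2*n/(5 + n))/9 = 2*n/(9*(5 + n)))
K = -1 (K = -4 + 3 = -1)
o = 1/95 ≈ 0.010526
H = 67/63 (H = (2/9)*2/(5 + 2) - 1*(-1) = (2/9)*2/7 + 1 = (2/9)*2*(⅐) + 1 = 4/63 + 1 = 67/63 ≈ 1.0635)
o*H = (1/95)*(67/63) = 67/5985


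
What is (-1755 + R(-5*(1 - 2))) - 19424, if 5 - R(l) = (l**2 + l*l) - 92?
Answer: -21132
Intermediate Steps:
R(l) = 97 - 2*l**2 (R(l) = 5 - ((l**2 + l*l) - 92) = 5 - ((l**2 + l**2) - 92) = 5 - (2*l**2 - 92) = 5 - (-92 + 2*l**2) = 5 + (92 - 2*l**2) = 97 - 2*l**2)
(-1755 + R(-5*(1 - 2))) - 19424 = (-1755 + (97 - 2*25*(1 - 2)**2)) - 19424 = (-1755 + (97 - 2*(-5*(-1))**2)) - 19424 = (-1755 + (97 - 2*5**2)) - 19424 = (-1755 + (97 - 2*25)) - 19424 = (-1755 + (97 - 50)) - 19424 = (-1755 + 47) - 19424 = -1708 - 19424 = -21132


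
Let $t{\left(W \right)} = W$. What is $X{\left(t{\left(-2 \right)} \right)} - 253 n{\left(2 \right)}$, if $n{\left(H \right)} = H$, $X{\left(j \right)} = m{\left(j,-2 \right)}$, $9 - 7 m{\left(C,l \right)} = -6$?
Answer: $- \frac{3527}{7} \approx -503.86$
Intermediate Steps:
$m{\left(C,l \right)} = \frac{15}{7}$ ($m{\left(C,l \right)} = \frac{9}{7} - - \frac{6}{7} = \frac{9}{7} + \frac{6}{7} = \frac{15}{7}$)
$X{\left(j \right)} = \frac{15}{7}$
$X{\left(t{\left(-2 \right)} \right)} - 253 n{\left(2 \right)} = \frac{15}{7} - 506 = - \frac{3527}{7}$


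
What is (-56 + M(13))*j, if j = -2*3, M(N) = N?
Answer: 258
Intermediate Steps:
j = -6
(-56 + M(13))*j = (-56 + 13)*(-6) = -43*(-6) = 258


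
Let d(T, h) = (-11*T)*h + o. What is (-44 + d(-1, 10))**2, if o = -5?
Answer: 3721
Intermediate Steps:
d(T, h) = -5 - 11*T*h (d(T, h) = (-11*T)*h - 5 = -11*T*h - 5 = -5 - 11*T*h)
(-44 + d(-1, 10))**2 = (-44 + (-5 - 11*(-1)*10))**2 = (-44 + (-5 + 110))**2 = (-44 + 105)**2 = 61**2 = 3721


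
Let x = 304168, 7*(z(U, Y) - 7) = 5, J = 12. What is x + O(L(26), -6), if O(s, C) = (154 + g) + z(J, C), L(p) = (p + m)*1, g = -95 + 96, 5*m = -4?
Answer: 2130315/7 ≈ 3.0433e+5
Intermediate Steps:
m = -4/5 (m = (1/5)*(-4) = -4/5 ≈ -0.80000)
z(U, Y) = 54/7 (z(U, Y) = 7 + (1/7)*5 = 7 + 5/7 = 54/7)
g = 1
L(p) = -4/5 + p (L(p) = (p - 4/5)*1 = (-4/5 + p)*1 = -4/5 + p)
O(s, C) = 1139/7 (O(s, C) = (154 + 1) + 54/7 = 155 + 54/7 = 1139/7)
x + O(L(26), -6) = 304168 + 1139/7 = 2130315/7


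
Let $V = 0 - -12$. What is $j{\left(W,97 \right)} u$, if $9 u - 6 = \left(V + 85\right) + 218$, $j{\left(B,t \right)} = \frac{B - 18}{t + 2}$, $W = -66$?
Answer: $- \frac{2996}{99} \approx -30.263$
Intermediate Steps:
$V = 12$ ($V = 0 + 12 = 12$)
$j{\left(B,t \right)} = \frac{-18 + B}{2 + t}$
$u = \frac{107}{3}$ ($u = \frac{2}{3} + \frac{\left(12 + 85\right) + 218}{9} = \frac{2}{3} + \frac{97 + 218}{9} = \frac{2}{3} + \frac{1}{9} \cdot 315 = \frac{2}{3} + 35 = \frac{107}{3} \approx 35.667$)
$j{\left(W,97 \right)} u = \frac{-18 - 66}{2 + 97} \cdot \frac{107}{3} = \frac{1}{99} \left(-84\right) \frac{107}{3} = \left(- \frac{28}{33}\right) \frac{107}{3} = - \frac{2996}{99}$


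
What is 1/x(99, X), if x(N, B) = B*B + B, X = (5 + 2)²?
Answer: 1/2450 ≈ 0.00040816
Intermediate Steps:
X = 49 (X = 7² = 49)
x(N, B) = B + B² (x(N, B) = B² + B = B + B²)
1/x(99, X) = 1/(49*(1 + 49)) = 1/(49*50) = 1/2450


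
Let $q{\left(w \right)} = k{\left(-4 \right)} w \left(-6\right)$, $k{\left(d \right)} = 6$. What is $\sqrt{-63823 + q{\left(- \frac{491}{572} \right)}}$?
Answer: $\frac{i \sqrt{1304484610}}{143} \approx 252.57 i$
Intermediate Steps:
$q{\left(w \right)} = - 36 w$ ($q{\left(w \right)} = 6 w \left(-6\right) = - 36 w$)
$\sqrt{-63823 + q{\left(- \frac{491}{572} \right)}} = \sqrt{-63823 - 36 \left(- \frac{491}{572}\right)} = \sqrt{-63823 - 36 \left(\left(-491\right) \frac{1}{572}\right)} = \sqrt{-63823 - - \frac{4419}{143}} = \sqrt{-63823 + \frac{4419}{143}} = \sqrt{- \frac{9122270}{143}} = \frac{i \sqrt{1304484610}}{143}$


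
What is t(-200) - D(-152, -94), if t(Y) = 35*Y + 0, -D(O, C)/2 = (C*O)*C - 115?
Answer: -2693374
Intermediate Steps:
D(O, C) = 230 - 2*O*C² (D(O, C) = -2*((C*O)*C - 115) = -2*(O*C² - 115) = -2*(-115 + O*C²) = 230 - 2*O*C²)
t(Y) = 35*Y
t(-200) - D(-152, -94) = 35*(-200) - (230 - 2*(-152)*(-94)²) = -7000 - (230 - 2*(-152)*8836) = -7000 - (230 + 2686144) = -7000 - 1*2686374 = -7000 - 2686374 = -2693374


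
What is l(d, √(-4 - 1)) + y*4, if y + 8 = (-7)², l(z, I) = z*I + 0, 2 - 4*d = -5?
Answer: 164 + 7*I*√5/4 ≈ 164.0 + 3.9131*I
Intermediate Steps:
d = 7/4 (d = ½ - ¼*(-5) = ½ + 5/4 = 7/4 ≈ 1.7500)
l(z, I) = I*z (l(z, I) = I*z + 0 = I*z)
y = 41 (y = -8 + (-7)² = -8 + 49 = 41)
l(d, √(-4 - 1)) + y*4 = √(-4 - 1)*(7/4) + 41*4 = √(-5)*(7/4) + 164 = (I*√5)*(7/4) + 164 = 7*I*√5/4 + 164 = 164 + 7*I*√5/4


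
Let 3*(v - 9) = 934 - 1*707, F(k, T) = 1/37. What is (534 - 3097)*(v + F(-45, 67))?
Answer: -24094763/111 ≈ -2.1707e+5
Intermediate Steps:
F(k, T) = 1/37
v = 254/3 (v = 9 + (934 - 1*707)/3 = 9 + (934 - 707)/3 = 9 + (1/3)*227 = 9 + 227/3 = 254/3 ≈ 84.667)
(534 - 3097)*(v + F(-45, 67)) = (534 - 3097)*(254/3 + 1/37) = -2563*9401/111 = -24094763/111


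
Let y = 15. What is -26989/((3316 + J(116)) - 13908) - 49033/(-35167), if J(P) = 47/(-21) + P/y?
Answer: 100825426/25566409 ≈ 3.9437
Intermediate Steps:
J(P) = -47/21 + P/15 (J(P) = 47/(-21) + P/15 = 47*(-1/21) + P*(1/15) = -47/21 + P/15)
-26989/((3316 + J(116)) - 13908) - 49033/(-35167) = -26989/((3316 + (-47/21 + (1/15)*116)) - 13908) - 49033/(-35167) = -26989/((3316 + (-47/21 + 116/15)) - 13908) - 49033*(-1/35167) = -26989/((3316 + 577/105) - 13908) + 49033/35167 = -26989/(348757/105 - 13908) + 49033/35167 = -26989/(-1111583/105) + 49033/35167 = -26989*(-105/1111583) + 49033/35167 = 2833845/1111583 + 49033/35167 = 100825426/25566409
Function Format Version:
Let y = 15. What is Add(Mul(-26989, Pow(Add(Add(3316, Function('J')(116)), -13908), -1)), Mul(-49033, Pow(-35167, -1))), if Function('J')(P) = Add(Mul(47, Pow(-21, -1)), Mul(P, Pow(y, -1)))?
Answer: Rational(100825426, 25566409) ≈ 3.9437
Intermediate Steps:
Function('J')(P) = Add(Rational(-47, 21), Mul(Rational(1, 15), P)) (Function('J')(P) = Add(Mul(47, Pow(-21, -1)), Mul(P, Pow(15, -1))) = Add(Mul(47, Rational(-1, 21)), Mul(P, Rational(1, 15))) = Add(Rational(-47, 21), Mul(Rational(1, 15), P)))
Add(Mul(-26989, Pow(Add(Add(3316, Function('J')(116)), -13908), -1)), Mul(-49033, Pow(-35167, -1))) = Add(Mul(-26989, Pow(Add(Add(3316, Add(Rational(-47, 21), Mul(Rational(1, 15), 116))), -13908), -1)), Mul(-49033, Pow(-35167, -1))) = Add(Mul(-26989, Pow(Add(Add(3316, Add(Rational(-47, 21), Rational(116, 15))), -13908), -1)), Mul(-49033, Rational(-1, 35167))) = Add(Mul(-26989, Pow(Add(Add(3316, Rational(577, 105)), -13908), -1)), Rational(49033, 35167)) = Add(Mul(-26989, Pow(Add(Rational(348757, 105), -13908), -1)), Rational(49033, 35167)) = Add(Mul(-26989, Pow(Rational(-1111583, 105), -1)), Rational(49033, 35167)) = Add(Mul(-26989, Rational(-105, 1111583)), Rational(49033, 35167)) = Add(Rational(2833845, 1111583), Rational(49033, 35167)) = Rational(100825426, 25566409)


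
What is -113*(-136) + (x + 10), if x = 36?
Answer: 15414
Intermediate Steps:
-113*(-136) + (x + 10) = -113*(-136) + (36 + 10) = 15368 + 46 = 15414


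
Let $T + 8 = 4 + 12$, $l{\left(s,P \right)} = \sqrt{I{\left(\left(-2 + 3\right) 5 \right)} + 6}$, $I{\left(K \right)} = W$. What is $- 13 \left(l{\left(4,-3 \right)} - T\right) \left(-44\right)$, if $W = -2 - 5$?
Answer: $-4576 + 572 i \approx -4576.0 + 572.0 i$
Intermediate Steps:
$W = -7$ ($W = -2 - 5 = -7$)
$I{\left(K \right)} = -7$
$l{\left(s,P \right)} = i$ ($l{\left(s,P \right)} = \sqrt{-7 + 6} = \sqrt{-1} = i$)
$T = 8$ ($T = -8 + \left(4 + 12\right) = -8 + 16 = 8$)
$- 13 \left(l{\left(4,-3 \right)} - T\right) \left(-44\right) = - 13 \left(i - 8\right) \left(-44\right) = - 13 \left(-8 + i\right) \left(-44\right) = \left(104 - 13 i\right) \left(-44\right) = -4576 + 572 i$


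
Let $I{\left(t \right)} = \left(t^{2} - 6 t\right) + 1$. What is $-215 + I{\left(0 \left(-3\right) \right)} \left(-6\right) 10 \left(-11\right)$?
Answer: $445$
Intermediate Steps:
$I{\left(t \right)} = 1 + t^{2} - 6 t$
$-215 + I{\left(0 \left(-3\right) \right)} \left(-6\right) 10 \left(-11\right) = -215 + \left(1 + \left(0 \left(-3\right)\right)^{2} - 6 \cdot 0 \left(-3\right)\right) \left(-6\right) 10 \left(-11\right) = -215 + \left(1 + 0^{2} - 0\right) \left(\left(-60\right) \left(-11\right)\right) = -215 + \left(1 + 0 + 0\right) 660 = -215 + 1 \cdot 660 = -215 + 660 = 445$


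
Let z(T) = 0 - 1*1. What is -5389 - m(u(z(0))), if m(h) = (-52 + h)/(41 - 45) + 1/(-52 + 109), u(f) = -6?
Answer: -616001/114 ≈ -5403.5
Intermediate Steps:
z(T) = -1 (z(T) = 0 - 1 = -1)
m(h) = 742/57 - h/4 (m(h) = (-52 + h)/(-4) + 1/57 = (-52 + h)*(-¼) + 1/57 = (13 - h/4) + 1/57 = 742/57 - h/4)
-5389 - m(u(z(0))) = -5389 - (742/57 - ¼*(-6)) = -5389 - (742/57 + 3/2) = -5389 - 1*1655/114 = -5389 - 1655/114 = -616001/114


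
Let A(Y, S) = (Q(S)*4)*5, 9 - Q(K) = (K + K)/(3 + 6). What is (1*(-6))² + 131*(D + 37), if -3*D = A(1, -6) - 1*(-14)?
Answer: -42775/9 ≈ -4752.8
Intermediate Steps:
Q(K) = 9 - 2*K/9 (Q(K) = 9 - (K + K)/(3 + 6) = 9 - 2*K/9)
A(Y, S) = 180 - 40*S/9 (A(Y, S) = ((9 - 2*S/9)*4)*5 = (36 - 8*S/9)*5 = 180 - 40*S/9)
D = -662/9 (D = -((180 - 40/9*(-6)) - 1*(-14))/3 = -((180 + 80/3) + 14)/3 = -(620/3 + 14)/3 = -⅓*662/3 = -662/9 ≈ -73.556)
(1*(-6))² + 131*(D + 37) = (1*(-6))² + 131*(-662/9 + 37) = (-6)² + 131*(-329/9) = 36 - 43099/9 = -42775/9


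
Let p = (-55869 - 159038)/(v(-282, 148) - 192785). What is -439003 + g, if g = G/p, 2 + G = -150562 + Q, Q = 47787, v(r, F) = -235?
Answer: -114182834261/214907 ≈ -5.3131e+5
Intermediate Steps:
G = -102777 (G = -2 + (-150562 + 47787) = -2 - 102775 = -102777)
p = 214907/193020 (p = (-55869 - 159038)/(-235 - 192785) = -214907/(-193020) = -214907*(-1/193020) = 214907/193020 ≈ 1.1134)
g = -19838016540/214907 (g = -102777/214907/193020 = -102777*193020/214907 = -19838016540/214907 ≈ -92310.)
-439003 + g = -439003 - 19838016540/214907 = -114182834261/214907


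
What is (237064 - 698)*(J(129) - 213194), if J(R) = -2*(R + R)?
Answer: -50513777860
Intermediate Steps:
J(R) = -4*R
(237064 - 698)*(J(129) - 213194) = (237064 - 698)*(-4*129 - 213194) = 236366*(-516 - 213194) = 236366*(-213710) = -50513777860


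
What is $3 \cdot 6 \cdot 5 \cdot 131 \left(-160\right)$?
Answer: $-1886400$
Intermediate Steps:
$3 \cdot 6 \cdot 5 \cdot 131 \left(-160\right) = 18 \cdot 5 \cdot 131 \left(-160\right) = 90 \cdot 131 \left(-160\right) = 11790 \left(-160\right) = -1886400$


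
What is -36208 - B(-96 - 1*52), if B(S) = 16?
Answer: -36224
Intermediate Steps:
-36208 - B(-96 - 1*52) = -36208 - 1*16 = -36208 - 16 = -36224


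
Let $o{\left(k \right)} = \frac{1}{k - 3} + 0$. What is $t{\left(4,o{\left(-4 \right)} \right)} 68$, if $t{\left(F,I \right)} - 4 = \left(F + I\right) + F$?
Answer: $\frac{5644}{7} \approx 806.29$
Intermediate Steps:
$o{\left(k \right)} = \frac{1}{-3 + k}$ ($o{\left(k \right)} = \frac{1}{-3 + k} + 0 = \frac{1}{-3 + k}$)
$t{\left(F,I \right)} = 4 + I + 2 F$ ($t{\left(F,I \right)} = 4 + \left(\left(F + I\right) + F\right) = 4 + \left(I + 2 F\right) = 4 + I + 2 F$)
$t{\left(4,o{\left(-4 \right)} \right)} 68 = \left(4 + \frac{1}{-3 - 4} + 2 \cdot 4\right) 68 = \left(4 + \frac{1}{-7} + 8\right) 68 = \left(4 - \frac{1}{7} + 8\right) 68 = \frac{83}{7} \cdot 68 = \frac{5644}{7}$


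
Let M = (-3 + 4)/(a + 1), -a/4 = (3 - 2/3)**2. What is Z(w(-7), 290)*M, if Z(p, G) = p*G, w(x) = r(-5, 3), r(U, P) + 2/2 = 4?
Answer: -7830/187 ≈ -41.872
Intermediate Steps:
r(U, P) = 3 (r(U, P) = -1 + 4 = 3)
w(x) = 3
a = -196/9 (a = -4*(3 - 2/3)**2 = -4*(7/3)**2 = -4*49/9 = -196/9 ≈ -21.778)
Z(p, G) = G*p
M = -9/187 (M = (-3 + 4)/(-196/9 + 1) = 1/(-187/9) = 1*(-9/187) = -9/187 ≈ -0.048128)
Z(w(-7), 290)*M = (290*3)*(-9/187) = 870*(-9/187) = -7830/187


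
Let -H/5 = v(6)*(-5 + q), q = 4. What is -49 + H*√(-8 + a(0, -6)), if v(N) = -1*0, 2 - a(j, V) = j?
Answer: -49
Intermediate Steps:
a(j, V) = 2 - j
v(N) = 0
H = 0 (H = -0*(-5 + 4) = -0*(-1) = -5*0 = 0)
-49 + H*√(-8 + a(0, -6)) = -49 + 0*√(-8 + (2 - 1*0)) = -49 + 0*√(-8 + (2 + 0)) = -49 + 0*√(-8 + 2) = -49 + 0*√(-6) = -49 + 0*(I*√6) = -49 + 0 = -49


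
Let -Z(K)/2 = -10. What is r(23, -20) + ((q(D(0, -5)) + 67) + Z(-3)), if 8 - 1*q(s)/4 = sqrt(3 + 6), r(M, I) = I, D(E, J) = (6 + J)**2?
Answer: 87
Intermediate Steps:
Z(K) = 20 (Z(K) = -2*(-10) = 20)
q(s) = 20 (q(s) = 32 - 4*sqrt(3 + 6) = 32 - 4*sqrt(9) = 32 - 4*3 = 32 - 12 = 20)
r(23, -20) + ((q(D(0, -5)) + 67) + Z(-3)) = -20 + ((20 + 67) + 20) = -20 + (87 + 20) = -20 + 107 = 87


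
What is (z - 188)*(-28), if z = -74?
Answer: 7336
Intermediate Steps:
(z - 188)*(-28) = (-74 - 188)*(-28) = -262*(-28) = 7336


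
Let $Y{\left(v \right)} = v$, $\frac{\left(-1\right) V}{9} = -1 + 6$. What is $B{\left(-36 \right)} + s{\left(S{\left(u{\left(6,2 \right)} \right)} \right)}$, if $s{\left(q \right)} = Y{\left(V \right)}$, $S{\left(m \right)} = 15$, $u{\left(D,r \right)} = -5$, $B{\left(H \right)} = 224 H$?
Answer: $-8109$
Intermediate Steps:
$V = -45$ ($V = - 9 \left(-1 + 6\right) = \left(-9\right) 5 = -45$)
$s{\left(q \right)} = -45$
$B{\left(-36 \right)} + s{\left(S{\left(u{\left(6,2 \right)} \right)} \right)} = 224 \left(-36\right) - 45 = -8064 - 45 = -8109$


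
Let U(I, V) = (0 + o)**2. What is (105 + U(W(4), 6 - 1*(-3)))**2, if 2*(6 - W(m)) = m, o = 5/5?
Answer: 11236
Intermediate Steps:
o = 1 (o = 5*(1/5) = 1)
W(m) = 6 - m/2
U(I, V) = 1 (U(I, V) = (0 + 1)**2 = 1**2 = 1)
(105 + U(W(4), 6 - 1*(-3)))**2 = (105 + 1)**2 = 106**2 = 11236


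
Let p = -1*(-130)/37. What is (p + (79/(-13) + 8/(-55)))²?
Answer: 5135585569/699867025 ≈ 7.3379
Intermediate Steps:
p = 130/37 (p = 130*(1/37) = 130/37 ≈ 3.5135)
(p + (79/(-13) + 8/(-55)))² = (130/37 + (79/(-13) + 8/(-55)))² = (130/37 + (79*(-1/13) + 8*(-1/55)))² = (130/37 + (-79/13 - 8/55))² = (130/37 - 4449/715)² = (-71663/26455)² = 5135585569/699867025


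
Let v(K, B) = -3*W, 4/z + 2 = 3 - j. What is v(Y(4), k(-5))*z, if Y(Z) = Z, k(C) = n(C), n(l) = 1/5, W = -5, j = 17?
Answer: -15/4 ≈ -3.7500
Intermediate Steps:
n(l) = ⅕
z = -¼ (z = 4/(-2 + (3 - 1*17)) = 4/(-2 + (3 - 17)) = 4/(-2 - 14) = 4/(-16) = 4*(-1/16) = -¼ ≈ -0.25000)
k(C) = ⅕
v(K, B) = 15 (v(K, B) = -3*(-5) = 15)
v(Y(4), k(-5))*z = 15*(-¼) = -15/4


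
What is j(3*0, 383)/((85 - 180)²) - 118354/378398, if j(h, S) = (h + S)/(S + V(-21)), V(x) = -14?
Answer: -197000261608/630075239775 ≈ -0.31266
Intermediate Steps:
j(h, S) = (S + h)/(-14 + S) (j(h, S) = (h + S)/(S - 14) = (S + h)/(-14 + S))
j(3*0, 383)/((85 - 180)²) - 118354/378398 = ((383 + 3*0)/(-14 + 383))/((85 - 180)²) - 118354/378398 = ((383 + 0)/369)/((-95)²) - 118354*1/378398 = ((1/369)*383)/9025 - 59177/189199 = (383/369)*(1/9025) - 59177/189199 = 383/3330225 - 59177/189199 = -197000261608/630075239775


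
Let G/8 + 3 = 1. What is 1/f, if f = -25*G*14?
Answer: 1/5600 ≈ 0.00017857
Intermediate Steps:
G = -16 (G = -24 + 8*1 = -24 + 8 = -16)
f = 5600 (f = -25*(-16)*14 = 400*14 = 5600)
1/f = 1/5600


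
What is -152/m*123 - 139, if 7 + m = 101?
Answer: -15881/47 ≈ -337.89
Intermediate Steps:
m = 94 (m = -7 + 101 = 94)
-152/m*123 - 139 = -152/94*123 - 139 = -152*1/94*123 - 139 = -76/47*123 - 139 = -9348/47 - 139 = -15881/47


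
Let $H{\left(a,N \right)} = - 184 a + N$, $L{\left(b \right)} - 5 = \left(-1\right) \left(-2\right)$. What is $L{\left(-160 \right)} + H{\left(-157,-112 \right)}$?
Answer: $28783$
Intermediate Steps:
$L{\left(b \right)} = 7$ ($L{\left(b \right)} = 5 - -2 = 5 + 2 = 7$)
$H{\left(a,N \right)} = N - 184 a$
$L{\left(-160 \right)} + H{\left(-157,-112 \right)} = 7 - -28776 = 7 + \left(-112 + 28888\right) = 7 + 28776 = 28783$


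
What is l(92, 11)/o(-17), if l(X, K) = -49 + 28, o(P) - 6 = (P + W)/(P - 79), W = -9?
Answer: -144/43 ≈ -3.3488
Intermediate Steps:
o(P) = 6 + (-9 + P)/(-79 + P) (o(P) = 6 + (P - 9)/(P - 79) = 6 + (-9 + P)/(-79 + P))
l(X, K) = -21
l(92, 11)/o(-17) = -21*(-79 - 17)/(7*(-69 - 17)) = -21/(7*(-86)/(-96)) = -21/(7*(-1/96)*(-86)) = -21/301/48 = -21*48/301 = -144/43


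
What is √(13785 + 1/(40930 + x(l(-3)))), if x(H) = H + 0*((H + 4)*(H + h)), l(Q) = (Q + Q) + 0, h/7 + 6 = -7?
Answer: √5771689135771/20462 ≈ 117.41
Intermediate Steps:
h = -91 (h = -42 + 7*(-7) = -42 - 49 = -91)
l(Q) = 2*Q (l(Q) = 2*Q + 0 = 2*Q)
x(H) = H (x(H) = H + 0*((H + 4)*(H - 91)) = H + 0*((4 + H)*(-91 + H)) = H + 0*((-91 + H)*(4 + H)) = H + 0 = H)
√(13785 + 1/(40930 + x(l(-3)))) = √(13785 + 1/(40930 + 2*(-3))) = √(13785 + 1/(40930 - 6)) = √(13785 + 1/40924) = √(564137341/40924) = √5771689135771/20462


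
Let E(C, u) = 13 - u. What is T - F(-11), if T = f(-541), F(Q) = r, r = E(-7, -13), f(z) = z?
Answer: -567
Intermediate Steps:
r = 26 (r = 13 - 1*(-13) = 13 + 13 = 26)
F(Q) = 26
T = -541
T - F(-11) = -541 - 1*26 = -541 - 26 = -567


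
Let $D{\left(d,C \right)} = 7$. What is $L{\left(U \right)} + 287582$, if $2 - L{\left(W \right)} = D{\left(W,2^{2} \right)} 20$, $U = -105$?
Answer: $287444$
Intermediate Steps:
$L{\left(W \right)} = -138$ ($L{\left(W \right)} = 2 - 7 \cdot 20 = 2 - 140 = -138$)
$L{\left(U \right)} + 287582 = -138 + 287582 = 287444$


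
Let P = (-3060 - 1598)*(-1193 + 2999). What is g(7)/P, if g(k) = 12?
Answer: -1/701029 ≈ -1.4265e-6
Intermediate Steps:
P = -8412348 (P = -4658*1806 = -8412348)
g(7)/P = 12/(-8412348) = 12*(-1/8412348) = -1/701029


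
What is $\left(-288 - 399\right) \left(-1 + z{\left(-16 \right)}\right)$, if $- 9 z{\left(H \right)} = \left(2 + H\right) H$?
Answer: $\frac{53357}{3} \approx 17786.0$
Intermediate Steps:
$z{\left(H \right)} = - \frac{H \left(2 + H\right)}{9}$ ($z{\left(H \right)} = - \frac{\left(2 + H\right) H}{9} = - \frac{H \left(2 + H\right)}{9}$)
$\left(-288 - 399\right) \left(-1 + z{\left(-16 \right)}\right) = \left(-288 - 399\right) \left(-1 - - \frac{16 \left(2 - 16\right)}{9}\right) = - 687 \left(-1 - \left(- \frac{16}{9}\right) \left(-14\right)\right) = - 687 \left(-1 - \frac{224}{9}\right) = \left(-687\right) \left(- \frac{233}{9}\right) = \frac{53357}{3}$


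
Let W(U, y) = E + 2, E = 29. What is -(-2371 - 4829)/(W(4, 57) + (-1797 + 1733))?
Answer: -2400/11 ≈ -218.18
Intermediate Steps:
W(U, y) = 31 (W(U, y) = 29 + 2 = 31)
-(-2371 - 4829)/(W(4, 57) + (-1797 + 1733)) = -(-2371 - 4829)/(31 + (-1797 + 1733)) = -(-7200)/(31 - 64) = -(-7200)/(-33) = -(-7200)*(-1)/33 = -1*2400/11 = -2400/11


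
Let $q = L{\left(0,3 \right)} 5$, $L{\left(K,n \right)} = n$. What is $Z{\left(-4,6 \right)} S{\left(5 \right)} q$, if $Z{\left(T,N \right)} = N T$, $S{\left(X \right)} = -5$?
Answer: $1800$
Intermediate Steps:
$q = 15$ ($q = 3 \cdot 5 = 15$)
$Z{\left(-4,6 \right)} S{\left(5 \right)} q = 6 \left(-4\right) \left(-5\right) 15 = \left(-24\right) \left(-5\right) 15 = 120 \cdot 15 = 1800$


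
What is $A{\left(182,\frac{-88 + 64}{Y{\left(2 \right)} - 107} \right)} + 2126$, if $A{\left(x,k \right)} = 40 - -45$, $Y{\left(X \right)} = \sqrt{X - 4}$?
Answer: $2211$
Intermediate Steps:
$Y{\left(X \right)} = \sqrt{-4 + X}$
$A{\left(x,k \right)} = 85$ ($A{\left(x,k \right)} = 40 + 45 = 85$)
$A{\left(182,\frac{-88 + 64}{Y{\left(2 \right)} - 107} \right)} + 2126 = 85 + 2126 = 2211$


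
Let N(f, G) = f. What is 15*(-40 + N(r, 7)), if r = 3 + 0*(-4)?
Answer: -555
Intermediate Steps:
r = 3 (r = 3 + 0 = 3)
15*(-40 + N(r, 7)) = 15*(-40 + 3) = 15*(-37) = -555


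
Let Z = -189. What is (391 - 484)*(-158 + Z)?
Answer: 32271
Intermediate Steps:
(391 - 484)*(-158 + Z) = (391 - 484)*(-158 - 189) = -93*(-347) = 32271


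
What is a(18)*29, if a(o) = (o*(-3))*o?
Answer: -28188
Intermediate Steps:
a(o) = -3*o**2 (a(o) = (-3*o)*o = -3*o**2)
a(18)*29 = -3*18**2*29 = -3*324*29 = -972*29 = -28188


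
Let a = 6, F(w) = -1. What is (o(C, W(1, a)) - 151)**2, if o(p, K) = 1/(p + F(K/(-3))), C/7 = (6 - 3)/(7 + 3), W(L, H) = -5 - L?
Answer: 2725801/121 ≈ 22527.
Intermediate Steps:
C = 21/10 (C = 7*((6 - 3)/(7 + 3)) = 7*(3/10) = 21/10 ≈ 2.1000)
o(p, K) = 1/(-1 + p) (o(p, K) = 1/(p - 1) = 1/(-1 + p))
(o(C, W(1, a)) - 151)**2 = (1/(-1 + 21/10) - 151)**2 = (1/(11/10) - 151)**2 = (10/11 - 151)**2 = (-1651/11)**2 = 2725801/121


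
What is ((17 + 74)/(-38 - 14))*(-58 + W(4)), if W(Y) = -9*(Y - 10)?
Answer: 7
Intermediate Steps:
W(Y) = 90 - 9*Y (W(Y) = -9*(-10 + Y) = 90 - 9*Y)
((17 + 74)/(-38 - 14))*(-58 + W(4)) = ((17 + 74)/(-38 - 14))*(-58 + (90 - 9*4)) = (91/(-52))*(-58 + (90 - 36)) = (91*(-1/52))*(-58 + 54) = -7/4*(-4) = 7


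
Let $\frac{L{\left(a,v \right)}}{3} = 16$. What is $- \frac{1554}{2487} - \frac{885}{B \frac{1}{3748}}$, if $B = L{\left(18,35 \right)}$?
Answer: $- \frac{229150107}{3316} \approx -69104.0$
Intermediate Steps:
$L{\left(a,v \right)} = 48$ ($L{\left(a,v \right)} = 3 \cdot 16 = 48$)
$B = 48$
$- \frac{1554}{2487} - \frac{885}{B \frac{1}{3748}} = - \frac{1554}{2487} - \frac{885}{48 \cdot \frac{1}{3748}} = \left(-1554\right) \frac{1}{2487} - \frac{885}{48 \cdot \frac{1}{3748}} = - \frac{518}{829} - \frac{885}{\frac{12}{937}} = - \frac{518}{829} - \frac{276415}{4} = - \frac{229150107}{3316}$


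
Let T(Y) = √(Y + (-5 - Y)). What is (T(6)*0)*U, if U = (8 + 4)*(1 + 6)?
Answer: 0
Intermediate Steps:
U = 84 (U = 12*7 = 84)
T(Y) = I*√5 (T(Y) = √(-5) = I*√5)
(T(6)*0)*U = ((I*√5)*0)*84 = 0*84 = 0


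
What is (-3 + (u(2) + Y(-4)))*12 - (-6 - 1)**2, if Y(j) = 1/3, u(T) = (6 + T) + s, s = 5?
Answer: 75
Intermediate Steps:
u(T) = 11 + T (u(T) = (6 + T) + 5 = 11 + T)
Y(j) = 1/3
(-3 + (u(2) + Y(-4)))*12 - (-6 - 1)**2 = (-3 + ((11 + 2) + 1/3))*12 - (-6 - 1)**2 = (-3 + (13 + 1/3))*12 - 1*(-7)**2 = (-3 + 40/3)*12 - 1*49 = (31/3)*12 - 49 = 124 - 49 = 75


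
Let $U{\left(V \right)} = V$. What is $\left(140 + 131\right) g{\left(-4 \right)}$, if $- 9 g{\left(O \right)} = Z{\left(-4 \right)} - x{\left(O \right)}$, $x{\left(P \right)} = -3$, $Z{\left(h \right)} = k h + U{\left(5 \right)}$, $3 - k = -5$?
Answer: $\frac{2168}{3} \approx 722.67$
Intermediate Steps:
$k = 8$ ($k = 3 - -5 = 3 + 5 = 8$)
$Z{\left(h \right)} = 5 + 8 h$ ($Z{\left(h \right)} = 8 h + 5 = 5 + 8 h$)
$g{\left(O \right)} = \frac{8}{3}$ ($g{\left(O \right)} = - \frac{\left(5 + 8 \left(-4\right)\right) - -3}{9} = - \frac{\left(5 - 32\right) + 3}{9} = - \frac{-27 + 3}{9} = \left(- \frac{1}{9}\right) \left(-24\right) = \frac{8}{3}$)
$\left(140 + 131\right) g{\left(-4 \right)} = \left(140 + 131\right) \frac{8}{3} = 271 \cdot \frac{8}{3} = \frac{2168}{3}$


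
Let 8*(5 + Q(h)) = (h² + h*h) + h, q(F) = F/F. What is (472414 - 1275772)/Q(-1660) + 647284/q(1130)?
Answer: 297183730928/459125 ≈ 6.4728e+5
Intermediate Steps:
q(F) = 1
Q(h) = -5 + h²/4 + h/8 (Q(h) = -5 + ((h² + h*h) + h)/8 = -5 + ((h² + h²) + h)/8 = -5 + (2*h² + h)/8 = -5 + (h + 2*h²)/8 = -5 + (h²/4 + h/8) = -5 + h²/4 + h/8)
(472414 - 1275772)/Q(-1660) + 647284/q(1130) = (472414 - 1275772)/(-5 + (¼)*(-1660)² + (⅛)*(-1660)) + 647284/1 = -803358/(-5 + (¼)*2755600 - 415/2) + 647284*1 = -803358/(-5 + 688900 - 415/2) + 647284 = -803358/1377375/2 + 647284 = -803358*2/1377375 + 647284 = -535572/459125 + 647284 = 297183730928/459125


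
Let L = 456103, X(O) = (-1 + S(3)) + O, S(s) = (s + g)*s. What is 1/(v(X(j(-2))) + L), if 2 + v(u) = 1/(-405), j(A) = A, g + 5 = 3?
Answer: 405/184720904 ≈ 2.1925e-6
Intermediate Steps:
g = -2 (g = -5 + 3 = -2)
S(s) = s*(-2 + s) (S(s) = (s - 2)*s = (-2 + s)*s = s*(-2 + s))
X(O) = 2 + O (X(O) = (-1 + 3*(-2 + 3)) + O = (-1 + 3*1) + O = (-1 + 3) + O = 2 + O)
v(u) = -811/405 (v(u) = -2 + 1/(-405) = -2 - 1/405 = -811/405)
1/(v(X(j(-2))) + L) = 1/(-811/405 + 456103) = 1/(184720904/405) = 405/184720904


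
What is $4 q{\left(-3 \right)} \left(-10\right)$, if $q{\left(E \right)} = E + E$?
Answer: $240$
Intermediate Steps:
$q{\left(E \right)} = 2 E$
$4 q{\left(-3 \right)} \left(-10\right) = 4 \cdot 2 \left(-3\right) \left(-10\right) = 4 \left(-6\right) \left(-10\right) = \left(-24\right) \left(-10\right) = 240$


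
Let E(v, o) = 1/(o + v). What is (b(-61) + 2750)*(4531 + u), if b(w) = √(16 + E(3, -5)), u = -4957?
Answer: -1171500 - 213*√62 ≈ -1.1732e+6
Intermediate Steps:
b(w) = √62/2 (b(w) = √(16 + 1/(-5 + 3)) = √(16 + 1/(-2)) = √(16 - ½) = √(31/2) = √62/2)
(b(-61) + 2750)*(4531 + u) = (√62/2 + 2750)*(4531 - 4957) = (2750 + √62/2)*(-426) = -1171500 - 213*√62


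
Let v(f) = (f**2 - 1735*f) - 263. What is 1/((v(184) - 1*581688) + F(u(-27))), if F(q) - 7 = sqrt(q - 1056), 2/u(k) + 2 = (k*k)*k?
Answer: -8536675840/7404097993349201 - I*sqrt(409199220970)/14808195986698402 ≈ -1.153e-6 - 4.3198e-11*I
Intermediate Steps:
u(k) = 2/(-2 + k**3) (u(k) = 2/(-2 + (k*k)*k) = 2/(-2 + k**2*k) = 2/(-2 + k**3))
v(f) = -263 + f**2 - 1735*f
F(q) = 7 + sqrt(-1056 + q) (F(q) = 7 + sqrt(q - 1056) = 7 + sqrt(-1056 + q))
1/((v(184) - 1*581688) + F(u(-27))) = 1/(((-263 + 184**2 - 1735*184) - 1*581688) + (7 + sqrt(-1056 + 2/(-2 + (-27)**3)))) = 1/(((-263 + 33856 - 319240) - 581688) + (7 + sqrt(-1056 + 2/(-2 - 19683)))) = 1/((-285647 - 581688) + (7 + sqrt(-1056 + 2/(-19685)))) = 1/(-867335 + (7 + sqrt(-1056 + 2*(-1/19685)))) = 1/(-867335 + (7 + sqrt(-1056 - 2/19685))) = 1/(-867335 + (7 + sqrt(-20787362/19685))) = 1/(-867335 + (7 + I*sqrt(409199220970)/19685)) = 1/(-867328 + I*sqrt(409199220970)/19685)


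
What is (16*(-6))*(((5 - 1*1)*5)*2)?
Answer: -3840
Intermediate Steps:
(16*(-6))*(((5 - 1*1)*5)*2) = -96*(5 - 1)*5*2 = -96*4*5*2 = -1920*2 = -96*40 = -3840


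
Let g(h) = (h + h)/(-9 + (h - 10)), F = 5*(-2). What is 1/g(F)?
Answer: 29/20 ≈ 1.4500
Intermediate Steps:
F = -10
g(h) = 2*h/(-19 + h) (g(h) = (2*h)/(-9 + (-10 + h)) = (2*h)/(-19 + h) = 2*h/(-19 + h))
1/g(F) = 1/(2*(-10)/(-19 - 10)) = 1/(2*(-10)/(-29)) = 1/(2*(-10)*(-1/29)) = 1/(20/29) = 29/20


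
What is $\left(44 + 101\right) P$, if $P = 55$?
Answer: $7975$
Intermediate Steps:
$\left(44 + 101\right) P = \left(44 + 101\right) 55 = 145 \cdot 55 = 7975$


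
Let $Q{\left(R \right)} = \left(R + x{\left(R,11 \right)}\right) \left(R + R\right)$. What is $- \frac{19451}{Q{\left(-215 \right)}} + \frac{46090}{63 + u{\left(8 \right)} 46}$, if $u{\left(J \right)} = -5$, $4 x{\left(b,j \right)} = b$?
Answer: $- \frac{10659047884}{38597875} \approx -276.16$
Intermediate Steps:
$x{\left(b,j \right)} = \frac{b}{4}$
$Q{\left(R \right)} = \frac{5 R^{2}}{2}$ ($Q{\left(R \right)} = \left(R + \frac{R}{4}\right) \left(R + R\right) = \frac{5 R}{4} \cdot 2 R = \frac{5 R^{2}}{2}$)
$- \frac{19451}{Q{\left(-215 \right)}} + \frac{46090}{63 + u{\left(8 \right)} 46} = - \frac{19451}{\frac{5}{2} \left(-215\right)^{2}} + \frac{46090}{63 - 230} = - \frac{19451}{\frac{5}{2} \cdot 46225} + \frac{46090}{63 - 230} = - \frac{19451}{\frac{231125}{2}} + \frac{46090}{-167} = \left(-19451\right) \frac{2}{231125} + 46090 \left(- \frac{1}{167}\right) = - \frac{38902}{231125} - \frac{46090}{167} = - \frac{10659047884}{38597875}$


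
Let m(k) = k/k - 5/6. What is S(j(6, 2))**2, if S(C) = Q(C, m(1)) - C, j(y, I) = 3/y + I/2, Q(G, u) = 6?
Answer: 81/4 ≈ 20.250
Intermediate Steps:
m(k) = 1/6 (m(k) = 1 - 5*1/6 = 1 - 5/6 = 1/6)
j(y, I) = I/2 + 3/y (j(y, I) = 3/y + I*(1/2) = 3/y + I/2 = I/2 + 3/y)
S(C) = 6 - C
S(j(6, 2))**2 = (6 - ((1/2)*2 + 3/6))**2 = (6 - (1 + 3*(1/6)))**2 = (6 - (1 + 1/2))**2 = (6 - 1*3/2)**2 = (6 - 3/2)**2 = (9/2)**2 = 81/4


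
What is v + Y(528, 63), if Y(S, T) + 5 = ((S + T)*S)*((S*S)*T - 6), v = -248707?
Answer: 5480619225816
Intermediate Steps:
Y(S, T) = -5 + S*(-6 + T*S²)*(S + T) (Y(S, T) = -5 + ((S + T)*S)*((S*S)*T - 6) = -5 + (S*(S + T))*(S²*T - 6) = -5 + (S*(S + T))*(T*S² - 6) = -5 + (S*(S + T))*(-6 + T*S²) = -5 + S*(-6 + T*S²)*(S + T))
v + Y(528, 63) = -248707 + (-5 - 6*528² + 63*528⁴ + 528³*63² - 6*528*63) = -248707 + (-5 - 6*278784 + 63*77720518656 + 147197952*3969 - 199584) = -248707 + (-5 - 1672704 + 4896392675328 + 584228671488 - 199584) = -248707 + 5480619474523 = 5480619225816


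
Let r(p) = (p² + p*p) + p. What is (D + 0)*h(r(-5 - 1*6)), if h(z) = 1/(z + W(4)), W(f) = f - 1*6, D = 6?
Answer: 6/229 ≈ 0.026201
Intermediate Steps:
W(f) = -6 + f (W(f) = f - 6 = -6 + f)
r(p) = p + 2*p² (r(p) = (p² + p²) + p = 2*p² + p = p + 2*p²)
h(z) = 1/(-2 + z) (h(z) = 1/(z + (-6 + 4)) = 1/(z - 2) = 1/(-2 + z))
(D + 0)*h(r(-5 - 1*6)) = (6 + 0)/(-2 + (-5 - 1*6)*(1 + 2*(-5 - 1*6))) = 6/(-2 + (-5 - 6)*(1 + 2*(-5 - 6))) = 6/(-2 - 11*(1 + 2*(-11))) = 6/(-2 - 11*(1 - 22)) = 6/(-2 - 11*(-21)) = 6/(-2 + 231) = 6/229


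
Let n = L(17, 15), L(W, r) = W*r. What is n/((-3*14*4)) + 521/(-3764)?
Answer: -87279/52696 ≈ -1.6563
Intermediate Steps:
n = 255 (n = 17*15 = 255)
n/((-3*14*4)) + 521/(-3764) = 255/((-3*14*4)) + 521/(-3764) = 255/((-42*4)) + 521*(-1/3764) = 255/(-168) - 521/3764 = 255*(-1/168) - 521/3764 = -85/56 - 521/3764 = -87279/52696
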